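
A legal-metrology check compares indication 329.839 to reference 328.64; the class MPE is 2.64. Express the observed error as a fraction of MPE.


e = indication - reference = 329.839 - 328.64 = 1.1990
|e| = 1.1990
ratio = |e| / MPE = 1.1990 / 2.64
ratio = 0.4542

0.4542


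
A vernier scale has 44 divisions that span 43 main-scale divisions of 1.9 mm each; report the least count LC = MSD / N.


LC = MSD / n_div
= 1.9 / 44
= 0.0432

0.0432


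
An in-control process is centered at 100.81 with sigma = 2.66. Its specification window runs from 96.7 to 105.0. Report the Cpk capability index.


Cpu = (USL - mean) / (3*sigma) = (105.0 - 100.81) / (3*2.66) = 0.5251
Cpl = (mean - LSL) / (3*sigma) = (100.81 - 96.7) / (3*2.66) = 0.5150
Cpk = min(Cpu, Cpl) = 0.5150

0.5150


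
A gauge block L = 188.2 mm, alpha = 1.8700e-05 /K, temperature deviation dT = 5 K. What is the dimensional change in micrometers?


dL = L * alpha * dT
= 188.2 * 1.8700e-05 * 5
= 0.0175967 mm
dL_um = 0.0175967 * 1000 = 17.5967 um

17.5967


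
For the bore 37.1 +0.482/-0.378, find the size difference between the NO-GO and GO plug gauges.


GO = nominal - lower_tol (smallest hole = maximum material condition)
GO = 37.1 - 0.378 = 36.722
NO-GO = nominal + upper_tol (largest hole = least material condition)
NO-GO = 37.1 + 0.482 = 37.582
spread = NO-GO - GO = 37.582 - 36.722 = 0.8600

0.8600


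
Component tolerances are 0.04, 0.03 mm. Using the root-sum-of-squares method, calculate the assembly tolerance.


RSS = sqrt(0.04^2 + 0.03^2)
= sqrt(0.0025)
= 0.0500

0.0500


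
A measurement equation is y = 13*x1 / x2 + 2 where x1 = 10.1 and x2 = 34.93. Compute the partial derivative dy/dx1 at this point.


y = 13*x1 / x2 + 2
dy/dx1 = 13/x2
Evaluate at x2 = 34.93: c1 = 13 / 34.93
c1 = 0.3722

0.3722


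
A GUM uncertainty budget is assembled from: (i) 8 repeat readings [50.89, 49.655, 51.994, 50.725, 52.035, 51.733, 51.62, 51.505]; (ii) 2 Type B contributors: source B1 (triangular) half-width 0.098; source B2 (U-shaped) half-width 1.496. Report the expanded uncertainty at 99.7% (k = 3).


mean = (50.89 + 49.655 + 51.994 + 50.725 + 52.035 + 51.733 + 51.62 + 51.505) / 8 = 51.269625
s = sqrt(sum((x - mean)^2)/(n-1)) = 0.80632711
u_A = s / sqrt(n) = 0.80632711 / sqrt(8) = 0.28507968
u_B1 = 0.098 / sqrt(6) = 0.040008332
u_B2 = 1.496 / sqrt(2) = 1.0578317
uc = sqrt(0.28507968^2 + 0.040008332^2 + 1.0578317^2) = 1.0963024
U = k * uc = 3 * 1.0963024
U = 3.2889

3.2889


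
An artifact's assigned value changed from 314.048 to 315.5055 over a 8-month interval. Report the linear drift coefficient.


rate = (v2 - v1) / months
= (315.5055 - 314.048) / 8
= 1.4575 / 8
= 0.1822

0.1822


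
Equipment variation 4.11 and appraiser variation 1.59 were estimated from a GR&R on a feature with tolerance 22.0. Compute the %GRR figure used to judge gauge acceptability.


GRR = sqrt(EV^2 + AV^2) = sqrt(4.11^2 + 1.59^2) = 4.4068356
%GRR = GRR / tol * 100 = 4.4068356 / 22.0 * 100
%GRR = 20.0311

20.0311


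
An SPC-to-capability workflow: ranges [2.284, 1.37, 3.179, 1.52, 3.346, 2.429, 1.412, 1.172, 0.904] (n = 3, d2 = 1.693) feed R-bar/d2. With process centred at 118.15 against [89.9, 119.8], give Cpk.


R_bar = (2.284 + 1.37 + 3.179 + 1.52 + 3.346 + 2.429 + 1.412 + 1.172 + 0.904) / 9 = 1.9573333
sigma = R_bar / d2 = 1.9573333 / 1.693 = 1.1561331
Cp = (USL - LSL)/(6*sigma) = (119.8 - 89.9)/(6*1.1561331) = 4.3103
Cpu = (119.8 - 118.15)/(3*1.1561331) = 0.4757
Cpl = (118.15 - 89.9)/(3*1.1561331) = 8.1450
Cpk = min(Cpu, Cpl) = 0.4757

0.4757


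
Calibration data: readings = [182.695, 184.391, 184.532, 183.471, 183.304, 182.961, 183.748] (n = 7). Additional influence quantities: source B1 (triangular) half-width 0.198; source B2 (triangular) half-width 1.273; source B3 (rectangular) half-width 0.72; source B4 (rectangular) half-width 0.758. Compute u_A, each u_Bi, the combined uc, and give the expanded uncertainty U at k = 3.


mean = (182.695 + 184.391 + 184.532 + 183.471 + 183.304 + 182.961 + 183.748) / 7 = 183.586
s = sqrt(sum((x - mean)^2)/(n-1)) = 0.68877185
u_A = s / sqrt(n) = 0.68877185 / sqrt(7) = 0.26033129
u_B1 = 0.198 / sqrt(6) = 0.080833162
u_B2 = 1.273 / sqrt(6) = 0.51970007
u_B3 = 0.72 / sqrt(3) = 0.41569219
u_B4 = 0.758 / sqrt(3) = 0.4376315
uc = sqrt(0.26033129^2 + 0.080833162^2 + 0.51970007^2 + 0.41569219^2 + 0.4376315^2) = 0.84185264
U = k * uc = 3 * 0.84185264
U = 2.5256

2.5256


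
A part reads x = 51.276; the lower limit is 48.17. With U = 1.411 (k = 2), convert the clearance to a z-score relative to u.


u = U / k = 1.411 / 2 = 0.7055
margin = |LSL - x| = |48.17 - 51.276| = 3.106
z = margin / u = 3.106 / 0.7055
z = 4.4026

4.4026


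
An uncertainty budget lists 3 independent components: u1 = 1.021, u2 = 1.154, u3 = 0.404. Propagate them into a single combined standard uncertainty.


uc = sqrt(1.021^2 + 1.154^2 + 0.404^2)
uc = sqrt(2.537373)
uc = 1.5929

1.5929


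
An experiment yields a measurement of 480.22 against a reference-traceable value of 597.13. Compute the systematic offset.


Systematic error = measured - true
= 480.22 - 597.13
= -116.9100

-116.9100


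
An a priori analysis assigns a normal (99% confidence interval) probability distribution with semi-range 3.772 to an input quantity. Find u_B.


u_B = half_width / 2.576
u_B = 3.772 / 2.576
u_B = 1.4643

1.4643


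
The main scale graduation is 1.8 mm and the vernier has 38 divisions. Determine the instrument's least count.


LC = MSD / n_div
= 1.8 / 38
= 0.0474

0.0474


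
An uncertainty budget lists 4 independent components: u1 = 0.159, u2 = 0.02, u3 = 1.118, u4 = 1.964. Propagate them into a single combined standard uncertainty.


uc = sqrt(0.159^2 + 0.02^2 + 1.118^2 + 1.964^2)
uc = sqrt(5.132901)
uc = 2.2656

2.2656


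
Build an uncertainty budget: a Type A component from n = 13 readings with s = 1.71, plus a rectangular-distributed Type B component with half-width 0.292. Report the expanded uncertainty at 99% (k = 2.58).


u_A = s / sqrt(n) = 1.71 / sqrt(13) = 0.47426867
u_B = half_width / sqrt(3) = 0.292 / sqrt(3) = 0.16858628
uc = sqrt(u_A^2 + u_B^2) = sqrt(0.47426867^2 + 0.16858628^2) = 0.50334094
U = k * uc = 2.58 * 0.50334094
U = 1.2986

1.2986


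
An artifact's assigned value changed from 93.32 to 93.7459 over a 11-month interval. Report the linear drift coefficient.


rate = (v2 - v1) / months
= (93.7459 - 93.32) / 11
= 0.4259 / 11
= 0.0387

0.0387


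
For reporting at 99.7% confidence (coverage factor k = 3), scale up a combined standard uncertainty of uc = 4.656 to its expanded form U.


U = k * uc
U = 3 * 4.656
U = 13.9680

13.9680


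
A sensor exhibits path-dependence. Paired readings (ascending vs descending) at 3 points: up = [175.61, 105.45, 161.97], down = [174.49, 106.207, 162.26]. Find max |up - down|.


|175.61 - 174.49| = 1.1200
|105.45 - 106.207| = 0.7570
|161.97 - 162.26| = 0.2900
hysteresis = max(diffs) = 1.1200

1.1200


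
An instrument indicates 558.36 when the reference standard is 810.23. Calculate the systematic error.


Systematic error = measured - true
= 558.36 - 810.23
= -251.8700

-251.8700


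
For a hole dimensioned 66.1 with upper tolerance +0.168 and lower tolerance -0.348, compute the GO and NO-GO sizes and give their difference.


GO = nominal - lower_tol (smallest hole = maximum material condition)
GO = 66.1 - 0.348 = 65.752
NO-GO = nominal + upper_tol (largest hole = least material condition)
NO-GO = 66.1 + 0.168 = 66.268
spread = NO-GO - GO = 66.268 - 65.752 = 0.5160

0.5160


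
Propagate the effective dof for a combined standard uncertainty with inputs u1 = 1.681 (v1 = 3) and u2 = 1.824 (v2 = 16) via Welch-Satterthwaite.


uc = sqrt(u1^2 + u2^2) = sqrt(1.681^2 + 1.824^2) = 2.4804711
v_eff = uc^4 / (u1^4/v1 + u2^4/v2)
= 2.4804711^4 / (1.681^4/3 + 1.824^4/16)
= 37.856171 / 3.3534398
v_eff = 11.2888

11.2888


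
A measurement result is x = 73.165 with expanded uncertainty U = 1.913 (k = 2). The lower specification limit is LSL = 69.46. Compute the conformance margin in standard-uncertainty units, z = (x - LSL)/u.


u = U / k = 1.913 / 2 = 0.9565
margin = |LSL - x| = |69.46 - 73.165| = 3.705
z = margin / u = 3.705 / 0.9565
z = 3.8735

3.8735


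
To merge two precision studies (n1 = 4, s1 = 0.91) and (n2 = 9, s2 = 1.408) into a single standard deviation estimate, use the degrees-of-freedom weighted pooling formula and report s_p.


s_p = sqrt(((n1-1)*s1^2 + (n2-1)*s2^2) / (n1+n2-2))
numerator = (4-1)*0.91^2 + (9-1)*1.408^2 = 2.4843 + 15.859712 = 18.344012
denominator = 4 + 9 - 2 = 11
s_p^2 = 18.344012 / 11 = 1.6676375
s_p = sqrt(1.6676375) = 1.2914

1.2914


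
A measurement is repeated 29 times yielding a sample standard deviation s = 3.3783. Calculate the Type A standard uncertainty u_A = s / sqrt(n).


u_A = s / sqrt(n)
u_A = 3.3783 / sqrt(29)
u_A = 3.3783 / 5.3851648
u_A = 0.6273

0.6273


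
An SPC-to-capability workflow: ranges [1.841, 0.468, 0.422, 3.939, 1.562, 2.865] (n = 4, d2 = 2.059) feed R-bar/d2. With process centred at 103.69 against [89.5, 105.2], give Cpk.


R_bar = (1.841 + 0.468 + 0.422 + 3.939 + 1.562 + 2.865) / 6 = 1.8495
sigma = R_bar / d2 = 1.8495 / 2.059 = 0.89825158
Cp = (USL - LSL)/(6*sigma) = (105.2 - 89.5)/(6*0.89825158) = 2.9131
Cpu = (105.2 - 103.69)/(3*0.89825158) = 0.5603
Cpl = (103.69 - 89.5)/(3*0.89825158) = 5.2658
Cpk = min(Cpu, Cpl) = 0.5603

0.5603


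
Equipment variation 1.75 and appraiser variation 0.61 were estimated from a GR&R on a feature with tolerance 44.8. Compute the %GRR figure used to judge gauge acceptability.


GRR = sqrt(EV^2 + AV^2) = sqrt(1.75^2 + 0.61^2) = 1.8532674
%GRR = GRR / tol * 100 = 1.8532674 / 44.8 * 100
%GRR = 4.1368

4.1368


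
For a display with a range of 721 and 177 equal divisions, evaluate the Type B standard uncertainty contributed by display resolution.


resolution = range / divisions
resolution = 721 / 177 = 4.0734463
u_res = resolution / (2*sqrt(3))
u_res = 4.0734463 / 3.4641016
u_res = 1.1759

1.1759


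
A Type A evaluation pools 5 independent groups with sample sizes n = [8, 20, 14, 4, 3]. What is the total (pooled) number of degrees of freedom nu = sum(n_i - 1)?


nu = sum_i (n_i - 1)
nu = ((8 - 1) + (20 - 1) + (14 - 1) + (4 - 1) + (3 - 1))
nu = 7 + 19 + 13 + 3 + 2
nu = 44

44


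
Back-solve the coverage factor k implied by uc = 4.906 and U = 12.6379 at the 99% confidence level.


k = U / uc
k = 12.6379 / 4.906
k = 2.576

2.576


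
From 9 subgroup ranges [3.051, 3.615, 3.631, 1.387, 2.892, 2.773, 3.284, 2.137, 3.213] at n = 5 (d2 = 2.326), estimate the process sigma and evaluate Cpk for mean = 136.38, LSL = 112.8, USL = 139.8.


R_bar = (3.051 + 3.615 + 3.631 + 1.387 + 2.892 + 2.773 + 3.284 + 2.137 + 3.213) / 9 = 2.887
sigma = R_bar / d2 = 2.887 / 2.326 = 1.2411866
Cp = (USL - LSL)/(6*sigma) = (139.8 - 112.8)/(6*1.2411866) = 3.6256
Cpu = (139.8 - 136.38)/(3*1.2411866) = 0.9185
Cpl = (136.38 - 112.8)/(3*1.2411866) = 6.3326
Cpk = min(Cpu, Cpl) = 0.9185

0.9185


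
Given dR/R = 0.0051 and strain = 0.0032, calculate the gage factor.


GF = (dR/R) / epsilon
= 0.0051 / 0.0032
= 1.5938

1.5938


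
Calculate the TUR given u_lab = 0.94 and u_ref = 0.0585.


TUR = u_lab / u_ref
= 0.94 / 0.0585
= 16.0684

16.0684


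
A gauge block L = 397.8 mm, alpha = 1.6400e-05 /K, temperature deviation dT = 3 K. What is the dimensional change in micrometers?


dL = L * alpha * dT
= 397.8 * 1.6400e-05 * 3
= 0.0195718 mm
dL_um = 0.0195718 * 1000 = 19.5718 um

19.5718


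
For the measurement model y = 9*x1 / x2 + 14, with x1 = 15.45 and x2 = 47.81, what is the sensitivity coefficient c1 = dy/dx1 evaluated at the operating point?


y = 9*x1 / x2 + 14
dy/dx1 = 9/x2
Evaluate at x2 = 47.81: c1 = 9 / 47.81
c1 = 0.1882

0.1882


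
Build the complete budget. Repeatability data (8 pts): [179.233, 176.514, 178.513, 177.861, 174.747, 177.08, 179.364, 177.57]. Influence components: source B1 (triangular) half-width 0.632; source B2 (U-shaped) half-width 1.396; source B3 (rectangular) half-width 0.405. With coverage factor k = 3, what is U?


mean = (179.233 + 176.514 + 178.513 + 177.861 + 174.747 + 177.08 + 179.364 + 177.57) / 8 = 177.61025
s = sqrt(sum((x - mean)^2)/(n-1)) = 1.5245393
u_A = s / sqrt(n) = 1.5245393 / sqrt(8) = 0.53900604
u_B1 = 0.632 / sqrt(6) = 0.25801292
u_B2 = 1.396 / sqrt(2) = 0.98712107
u_B3 = 0.405 / sqrt(3) = 0.23382686
uc = sqrt(0.53900604^2 + 0.25801292^2 + 0.98712107^2 + 0.23382686^2) = 1.177362
U = k * uc = 3 * 1.177362
U = 3.5321

3.5321


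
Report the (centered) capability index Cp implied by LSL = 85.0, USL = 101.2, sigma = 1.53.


Cp = (USL - LSL) / (6 * sigma)
= (101.2 - 85.0) / (6 * 1.53)
= 16.2000 / 9.1800
= 1.7647

1.7647


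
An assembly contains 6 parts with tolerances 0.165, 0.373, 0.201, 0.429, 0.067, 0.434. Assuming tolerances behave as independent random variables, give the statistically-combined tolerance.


RSS = sqrt(0.165^2 + 0.373^2 + 0.201^2 + 0.429^2 + 0.067^2 + 0.434^2)
= sqrt(0.583641)
= 0.7640

0.7640


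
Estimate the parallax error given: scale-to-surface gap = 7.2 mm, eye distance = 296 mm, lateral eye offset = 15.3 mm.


error = h * offset / d
= 7.2 * 15.3 / 296
= 0.3722

0.3722


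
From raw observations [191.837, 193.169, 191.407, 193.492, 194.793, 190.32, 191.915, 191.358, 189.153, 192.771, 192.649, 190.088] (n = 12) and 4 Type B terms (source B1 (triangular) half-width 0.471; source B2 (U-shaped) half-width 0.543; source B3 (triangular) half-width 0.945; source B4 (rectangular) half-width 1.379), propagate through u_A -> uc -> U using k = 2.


mean = (191.837 + 193.169 + 191.407 + 193.492 + 194.793 + 190.32 + 191.915 + 191.358 + 189.153 + 192.771 + 192.649 + 190.088) / 12 = 191.9126667
s = sqrt(sum((x - mean)^2)/(n-1)) = 1.5868422
u_A = s / sqrt(n) = 1.5868422 / sqrt(12) = 0.45808189
u_B1 = 0.471 / sqrt(6) = 0.19228494
u_B2 = 0.543 / sqrt(2) = 0.38395898
u_B3 = 0.945 / sqrt(6) = 0.38579463
u_B4 = 1.379 / sqrt(3) = 0.79616602
uc = sqrt(0.45808189^2 + 0.19228494^2 + 0.38395898^2 + 0.38579463^2 + 0.79616602^2) = 1.0848755
U = k * uc = 2 * 1.0848755
U = 2.1698

2.1698


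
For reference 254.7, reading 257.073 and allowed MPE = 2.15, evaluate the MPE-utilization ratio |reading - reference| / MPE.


e = indication - reference = 257.073 - 254.7 = 2.3730
|e| = 2.3730
ratio = |e| / MPE = 2.3730 / 2.15
ratio = 1.1037

1.1037


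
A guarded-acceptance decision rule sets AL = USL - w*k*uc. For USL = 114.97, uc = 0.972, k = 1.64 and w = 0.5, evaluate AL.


U = k * uc = 1.64 * 0.972 = 1.59408
guard band g = w * U = 0.5 * 1.59408 = 0.79704
AL = USL - g = 114.97 - 0.79704
AL = 114.1730

114.1730


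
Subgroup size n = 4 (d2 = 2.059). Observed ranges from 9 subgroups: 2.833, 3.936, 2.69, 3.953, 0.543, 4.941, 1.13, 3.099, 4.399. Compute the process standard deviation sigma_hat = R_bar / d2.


R_bar = (2.833 + 3.936 + 2.69 + 3.953 + 0.543 + 4.941 + 1.13 + 3.099 + 4.399) / 9
R_bar = 27.524 / 9 = 3.0582222
sigma_hat = R_bar / d2 = 3.0582222 / 2.059 = 1.4853

1.4853


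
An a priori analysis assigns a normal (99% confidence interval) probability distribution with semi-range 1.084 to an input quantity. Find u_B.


u_B = half_width / 2.576
u_B = 1.084 / 2.576
u_B = 0.4208

0.4208


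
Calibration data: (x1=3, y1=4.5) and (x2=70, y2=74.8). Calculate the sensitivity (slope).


slope = (y2 - y1) / (x2 - x1)
= (74.8 - 4.5) / (70 - 3)
= 70.3000 / 67
= 1.0493

1.0493


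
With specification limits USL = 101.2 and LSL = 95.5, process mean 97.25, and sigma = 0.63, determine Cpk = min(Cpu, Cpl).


Cpu = (USL - mean) / (3*sigma) = (101.2 - 97.25) / (3*0.63) = 2.0899
Cpl = (mean - LSL) / (3*sigma) = (97.25 - 95.5) / (3*0.63) = 0.9259
Cpk = min(Cpu, Cpl) = 0.9259

0.9259


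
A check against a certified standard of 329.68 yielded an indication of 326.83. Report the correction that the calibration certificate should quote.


Correction = standard - reading
= 329.68 - 326.83
= 2.8500

2.8500


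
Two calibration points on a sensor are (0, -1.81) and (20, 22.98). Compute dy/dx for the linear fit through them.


slope = (y2 - y1) / (x2 - x1)
= (22.98 - -1.81) / (20 - 0)
= 24.7900 / 20
= 1.2395

1.2395


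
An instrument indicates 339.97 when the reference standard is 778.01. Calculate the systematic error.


Systematic error = measured - true
= 339.97 - 778.01
= -438.0400

-438.0400


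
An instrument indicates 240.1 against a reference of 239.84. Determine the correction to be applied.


Correction = standard - reading
= 239.84 - 240.1
= -0.2600

-0.2600


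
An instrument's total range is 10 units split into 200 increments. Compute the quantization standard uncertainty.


resolution = range / divisions
resolution = 10 / 200 = 0.05
u_res = resolution / (2*sqrt(3))
u_res = 0.05 / 3.4641016
u_res = 0.0144

0.0144


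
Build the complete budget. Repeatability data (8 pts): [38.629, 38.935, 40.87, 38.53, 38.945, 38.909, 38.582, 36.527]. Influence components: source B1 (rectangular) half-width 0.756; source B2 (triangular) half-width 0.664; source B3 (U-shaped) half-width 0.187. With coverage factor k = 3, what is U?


mean = (38.629 + 38.935 + 40.87 + 38.53 + 38.945 + 38.909 + 38.582 + 36.527) / 8 = 38.740875
s = sqrt(sum((x - mean)^2)/(n-1)) = 1.1725588
u_A = s / sqrt(n) = 1.1725588 / sqrt(8) = 0.41456214
u_B1 = 0.756 / sqrt(3) = 0.4364768
u_B2 = 0.664 / sqrt(6) = 0.27107686
u_B3 = 0.187 / sqrt(2) = 0.13222897
uc = sqrt(0.41456214^2 + 0.4364768^2 + 0.27107686^2 + 0.13222897^2) = 0.67330597
U = k * uc = 3 * 0.67330597
U = 2.0199

2.0199


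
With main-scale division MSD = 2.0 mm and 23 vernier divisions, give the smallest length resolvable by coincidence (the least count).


LC = MSD / n_div
= 2.0 / 23
= 0.0870

0.0870


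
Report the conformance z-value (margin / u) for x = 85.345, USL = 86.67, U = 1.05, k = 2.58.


u = U / k = 1.05 / 2.58 = 0.40697674
margin = |USL - x| = |86.67 - 85.345| = 1.325
z = margin / u = 1.325 / 0.40697674
z = 3.2557

3.2557


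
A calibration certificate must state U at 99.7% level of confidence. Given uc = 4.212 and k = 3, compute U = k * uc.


U = k * uc
U = 3 * 4.212
U = 12.6360

12.6360


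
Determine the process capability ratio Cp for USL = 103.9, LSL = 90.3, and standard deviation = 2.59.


Cp = (USL - LSL) / (6 * sigma)
= (103.9 - 90.3) / (6 * 2.59)
= 13.6000 / 15.5400
= 0.8752

0.8752


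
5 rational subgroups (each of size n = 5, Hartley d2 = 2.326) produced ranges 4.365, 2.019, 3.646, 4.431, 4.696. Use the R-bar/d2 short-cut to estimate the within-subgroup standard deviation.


R_bar = (4.365 + 2.019 + 3.646 + 4.431 + 4.696) / 5
R_bar = 19.157 / 5 = 3.8314
sigma_hat = R_bar / d2 = 3.8314 / 2.326 = 1.6472

1.6472


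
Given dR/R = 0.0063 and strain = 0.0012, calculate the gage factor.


GF = (dR/R) / epsilon
= 0.0063 / 0.0012
= 5.2500

5.2500


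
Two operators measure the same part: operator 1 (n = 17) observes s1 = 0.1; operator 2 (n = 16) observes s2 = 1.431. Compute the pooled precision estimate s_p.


s_p = sqrt(((n1-1)*s1^2 + (n2-1)*s2^2) / (n1+n2-2))
numerator = (17-1)*0.1^2 + (16-1)*1.431^2 = 0.16 + 30.716415 = 30.876415
denominator = 17 + 16 - 2 = 31
s_p^2 = 30.876415 / 31 = 0.99601339
s_p = sqrt(0.99601339) = 0.9980

0.9980


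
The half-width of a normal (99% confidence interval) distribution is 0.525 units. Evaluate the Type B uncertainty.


u_B = half_width / 2.576
u_B = 0.525 / 2.576
u_B = 0.2038

0.2038


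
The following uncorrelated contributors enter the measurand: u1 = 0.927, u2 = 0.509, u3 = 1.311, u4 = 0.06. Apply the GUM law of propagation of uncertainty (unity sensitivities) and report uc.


uc = sqrt(0.927^2 + 0.509^2 + 1.311^2 + 0.06^2)
uc = sqrt(2.840731)
uc = 1.6854

1.6854


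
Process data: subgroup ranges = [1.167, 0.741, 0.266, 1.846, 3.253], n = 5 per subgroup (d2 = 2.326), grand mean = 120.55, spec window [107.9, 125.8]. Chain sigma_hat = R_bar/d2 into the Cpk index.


R_bar = (1.167 + 0.741 + 0.266 + 1.846 + 3.253) / 5 = 1.4546
sigma = R_bar / d2 = 1.4546 / 2.326 = 0.62536543
Cp = (USL - LSL)/(6*sigma) = (125.8 - 107.9)/(6*0.62536543) = 4.7705
Cpu = (125.8 - 120.55)/(3*0.62536543) = 2.7984
Cpl = (120.55 - 107.9)/(3*0.62536543) = 6.7427
Cpk = min(Cpu, Cpl) = 2.7984

2.7984


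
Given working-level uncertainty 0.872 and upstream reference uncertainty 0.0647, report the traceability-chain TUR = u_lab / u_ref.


TUR = u_lab / u_ref
= 0.872 / 0.0647
= 13.4776

13.4776


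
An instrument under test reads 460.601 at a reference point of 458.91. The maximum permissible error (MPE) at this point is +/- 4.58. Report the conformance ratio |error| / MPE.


e = indication - reference = 460.601 - 458.91 = 1.6910
|e| = 1.6910
ratio = |e| / MPE = 1.6910 / 4.58
ratio = 0.3692

0.3692


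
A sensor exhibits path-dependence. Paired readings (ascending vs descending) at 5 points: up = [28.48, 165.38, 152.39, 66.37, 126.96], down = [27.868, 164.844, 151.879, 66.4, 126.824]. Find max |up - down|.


|28.48 - 27.868| = 0.6120
|165.38 - 164.844| = 0.5360
|152.39 - 151.879| = 0.5110
|66.37 - 66.4| = 0.0300
|126.96 - 126.824| = 0.1360
hysteresis = max(diffs) = 0.6120

0.6120


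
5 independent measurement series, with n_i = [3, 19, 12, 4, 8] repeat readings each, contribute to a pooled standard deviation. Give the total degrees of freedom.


nu = sum_i (n_i - 1)
nu = ((3 - 1) + (19 - 1) + (12 - 1) + (4 - 1) + (8 - 1))
nu = 2 + 18 + 11 + 3 + 7
nu = 41

41


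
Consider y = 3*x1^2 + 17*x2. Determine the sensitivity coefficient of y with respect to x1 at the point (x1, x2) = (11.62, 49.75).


y = 3*x1^2 + 17*x2
dy/dx1 = 2*3*x1
Evaluate at x1 = 11.62: c1 = 6 * 11.62
c1 = 69.7200

69.7200


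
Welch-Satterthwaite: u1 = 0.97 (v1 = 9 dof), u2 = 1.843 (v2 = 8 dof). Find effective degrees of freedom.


uc = sqrt(u1^2 + u2^2) = sqrt(0.97^2 + 1.843^2) = 2.0826783
v_eff = uc^4 / (u1^4/v1 + u2^4/v2)
= 2.0826783^4 / (0.97^4/9 + 1.843^4/8)
= 18.81433 / 1.5405189
v_eff = 12.2130

12.2130


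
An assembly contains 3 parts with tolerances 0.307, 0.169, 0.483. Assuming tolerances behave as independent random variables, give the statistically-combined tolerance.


RSS = sqrt(0.307^2 + 0.169^2 + 0.483^2)
= sqrt(0.356099)
= 0.5967

0.5967


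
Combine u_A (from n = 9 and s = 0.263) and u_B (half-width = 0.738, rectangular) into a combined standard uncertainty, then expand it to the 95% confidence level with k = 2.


u_A = s / sqrt(n) = 0.263 / sqrt(9) = 0.087666667
u_B = half_width / sqrt(3) = 0.738 / sqrt(3) = 0.4260845
uc = sqrt(u_A^2 + u_B^2) = sqrt(0.087666667^2 + 0.4260845^2) = 0.43500971
U = k * uc = 2 * 0.43500971
U = 0.8700

0.8700


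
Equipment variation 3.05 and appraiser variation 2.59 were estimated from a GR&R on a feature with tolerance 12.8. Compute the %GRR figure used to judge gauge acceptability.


GRR = sqrt(EV^2 + AV^2) = sqrt(3.05^2 + 2.59^2) = 4.0013248
%GRR = GRR / tol * 100 = 4.0013248 / 12.8 * 100
%GRR = 31.2603

31.2603


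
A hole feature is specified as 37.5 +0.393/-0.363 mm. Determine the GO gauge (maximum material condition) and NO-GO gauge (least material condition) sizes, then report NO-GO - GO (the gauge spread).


GO = nominal - lower_tol (smallest hole = maximum material condition)
GO = 37.5 - 0.363 = 37.137
NO-GO = nominal + upper_tol (largest hole = least material condition)
NO-GO = 37.5 + 0.393 = 37.893
spread = NO-GO - GO = 37.893 - 37.137 = 0.7560

0.7560


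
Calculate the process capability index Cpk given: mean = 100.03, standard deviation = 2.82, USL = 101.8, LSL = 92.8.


Cpu = (USL - mean) / (3*sigma) = (101.8 - 100.03) / (3*2.82) = 0.2092
Cpl = (mean - LSL) / (3*sigma) = (100.03 - 92.8) / (3*2.82) = 0.8546
Cpk = min(Cpu, Cpl) = 0.2092

0.2092


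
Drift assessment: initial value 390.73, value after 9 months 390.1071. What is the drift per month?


rate = (v2 - v1) / months
= (390.1071 - 390.73) / 9
= -0.6229 / 9
= -0.0692

-0.0692


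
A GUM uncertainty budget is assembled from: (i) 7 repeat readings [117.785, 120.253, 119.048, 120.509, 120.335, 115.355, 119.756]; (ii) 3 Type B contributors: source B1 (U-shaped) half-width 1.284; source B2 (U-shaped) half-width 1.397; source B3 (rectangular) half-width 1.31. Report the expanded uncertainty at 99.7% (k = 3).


mean = (117.785 + 120.253 + 119.048 + 120.509 + 120.335 + 115.355 + 119.756) / 7 = 119.0058571
s = sqrt(sum((x - mean)^2)/(n-1)) = 1.8692764
u_A = s / sqrt(n) = 1.8692764 / sqrt(7) = 0.70652007
u_B1 = 1.284 / sqrt(2) = 0.90792511
u_B2 = 1.397 / sqrt(2) = 0.98782817
u_B3 = 1.31 / sqrt(3) = 0.75632885
uc = sqrt(0.70652007^2 + 0.90792511^2 + 0.98782817^2 + 0.75632885^2) = 1.6945018
U = k * uc = 3 * 1.6945018
U = 5.0835

5.0835


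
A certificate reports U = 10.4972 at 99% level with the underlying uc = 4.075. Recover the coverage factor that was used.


k = U / uc
k = 10.4972 / 4.075
k = 2.576

2.576


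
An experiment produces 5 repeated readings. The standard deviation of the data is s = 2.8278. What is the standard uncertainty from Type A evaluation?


u_A = s / sqrt(n)
u_A = 2.8278 / sqrt(5)
u_A = 2.8278 / 2.236068
u_A = 1.2646

1.2646


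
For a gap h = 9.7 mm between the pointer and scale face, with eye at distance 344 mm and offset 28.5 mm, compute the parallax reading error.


error = h * offset / d
= 9.7 * 28.5 / 344
= 0.8036

0.8036


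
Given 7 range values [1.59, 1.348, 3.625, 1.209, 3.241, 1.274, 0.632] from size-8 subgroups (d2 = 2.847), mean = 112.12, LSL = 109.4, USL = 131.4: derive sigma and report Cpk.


R_bar = (1.59 + 1.348 + 3.625 + 1.209 + 3.241 + 1.274 + 0.632) / 7 = 1.8455714
sigma = R_bar / d2 = 1.8455714 / 2.847 = 0.64825128
Cp = (USL - LSL)/(6*sigma) = (131.4 - 109.4)/(6*0.64825128) = 5.6562
Cpu = (131.4 - 112.12)/(3*0.64825128) = 9.9139
Cpl = (112.12 - 109.4)/(3*0.64825128) = 1.3986
Cpk = min(Cpu, Cpl) = 1.3986

1.3986


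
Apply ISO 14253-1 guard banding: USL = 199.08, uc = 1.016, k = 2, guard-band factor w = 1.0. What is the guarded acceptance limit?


U = k * uc = 2 * 1.016 = 2.032
guard band g = w * U = 1.0 * 2.032 = 2.032
AL = USL - g = 199.08 - 2.032
AL = 197.0480

197.0480


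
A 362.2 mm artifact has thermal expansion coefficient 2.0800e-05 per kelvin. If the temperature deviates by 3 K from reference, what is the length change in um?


dL = L * alpha * dT
= 362.2 * 2.0800e-05 * 3
= 0.0226013 mm
dL_um = 0.0226013 * 1000 = 22.6013 um

22.6013


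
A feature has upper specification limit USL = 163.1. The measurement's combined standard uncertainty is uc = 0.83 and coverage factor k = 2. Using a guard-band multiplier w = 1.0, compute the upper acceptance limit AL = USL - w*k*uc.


U = k * uc = 2 * 0.83 = 1.66
guard band g = w * U = 1.0 * 1.66 = 1.66
AL = USL - g = 163.1 - 1.66
AL = 161.4400

161.4400


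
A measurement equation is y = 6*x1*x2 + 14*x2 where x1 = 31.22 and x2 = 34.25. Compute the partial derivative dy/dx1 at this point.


y = 6*x1*x2 + 14*x2
dy/dx1 = 6*x2
Evaluate at x2 = 34.25: c1 = 6 * 34.25
c1 = 205.5000

205.5000


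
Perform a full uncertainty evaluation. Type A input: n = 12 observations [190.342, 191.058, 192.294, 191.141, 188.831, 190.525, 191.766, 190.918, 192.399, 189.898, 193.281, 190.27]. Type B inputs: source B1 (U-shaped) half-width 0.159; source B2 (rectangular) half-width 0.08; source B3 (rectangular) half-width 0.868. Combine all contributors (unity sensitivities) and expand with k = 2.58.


mean = (190.342 + 191.058 + 192.294 + 191.141 + 188.831 + 190.525 + 191.766 + 190.918 + 192.399 + 189.898 + 193.281 + 190.27) / 12 = 191.06025
s = sqrt(sum((x - mean)^2)/(n-1)) = 1.2254208
u_A = s / sqrt(n) = 1.2254208 / sqrt(12) = 0.35374851
u_B1 = 0.159 / sqrt(2) = 0.11242998
u_B2 = 0.08 / sqrt(3) = 0.046188022
u_B3 = 0.868 / sqrt(3) = 0.50114003
uc = sqrt(0.35374851^2 + 0.11242998^2 + 0.046188022^2 + 0.50114003^2) = 0.62534244
U = k * uc = 2.58 * 0.62534244
U = 1.6134

1.6134


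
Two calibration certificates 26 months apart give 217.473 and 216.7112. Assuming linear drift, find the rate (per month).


rate = (v2 - v1) / months
= (216.7112 - 217.473) / 26
= -0.7618 / 26
= -0.0293

-0.0293


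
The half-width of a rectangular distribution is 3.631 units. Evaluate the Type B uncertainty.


u_B = half_width / sqrt(3)
u_B = 3.631 / 1.7320508
u_B = 2.0964

2.0964


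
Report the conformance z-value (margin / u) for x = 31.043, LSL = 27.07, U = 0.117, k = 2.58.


u = U / k = 0.117 / 2.58 = 0.045348837
margin = |LSL - x| = |27.07 - 31.043| = 3.973
z = margin / u = 3.973 / 0.045348837
z = 87.6097

87.6097


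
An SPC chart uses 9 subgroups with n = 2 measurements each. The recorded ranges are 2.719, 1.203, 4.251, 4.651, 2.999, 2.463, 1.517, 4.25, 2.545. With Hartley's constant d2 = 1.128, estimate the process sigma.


R_bar = (2.719 + 1.203 + 4.251 + 4.651 + 2.999 + 2.463 + 1.517 + 4.25 + 2.545) / 9
R_bar = 26.598 / 9 = 2.9553333
sigma_hat = R_bar / d2 = 2.9553333 / 1.128 = 2.6200

2.6200


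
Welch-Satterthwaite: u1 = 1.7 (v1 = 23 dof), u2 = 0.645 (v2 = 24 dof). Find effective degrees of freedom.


uc = sqrt(u1^2 + u2^2) = sqrt(1.7^2 + 0.645^2) = 1.8182478
v_eff = uc^4 / (u1^4/v1 + u2^4/v2)
= 1.8182478^4 / (1.7^4/23 + 0.645^4/24)
= 10.929802 / 0.37034632
v_eff = 29.5124

29.5124


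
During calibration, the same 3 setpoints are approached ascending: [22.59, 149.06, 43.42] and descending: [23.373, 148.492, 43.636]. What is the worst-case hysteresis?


|22.59 - 23.373| = 0.7830
|149.06 - 148.492| = 0.5680
|43.42 - 43.636| = 0.2160
hysteresis = max(diffs) = 0.7830

0.7830


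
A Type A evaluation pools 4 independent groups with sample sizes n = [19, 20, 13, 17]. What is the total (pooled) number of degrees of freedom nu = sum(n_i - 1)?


nu = sum_i (n_i - 1)
nu = ((19 - 1) + (20 - 1) + (13 - 1) + (17 - 1))
nu = 18 + 19 + 12 + 16
nu = 65

65


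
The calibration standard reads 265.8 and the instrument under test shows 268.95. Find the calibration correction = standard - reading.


Correction = standard - reading
= 265.8 - 268.95
= -3.1500

-3.1500


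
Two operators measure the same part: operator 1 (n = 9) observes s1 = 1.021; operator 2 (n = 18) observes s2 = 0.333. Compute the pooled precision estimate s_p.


s_p = sqrt(((n1-1)*s1^2 + (n2-1)*s2^2) / (n1+n2-2))
numerator = (9-1)*1.021^2 + (18-1)*0.333^2 = 8.339528 + 1.885113 = 10.224641
denominator = 9 + 18 - 2 = 25
s_p^2 = 10.224641 / 25 = 0.40898564
s_p = sqrt(0.40898564) = 0.6395

0.6395


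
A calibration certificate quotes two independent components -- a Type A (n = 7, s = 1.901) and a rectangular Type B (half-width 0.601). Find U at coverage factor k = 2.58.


u_A = s / sqrt(n) = 1.901 / sqrt(7) = 0.71851046
u_B = half_width / sqrt(3) = 0.601 / sqrt(3) = 0.34698751
uc = sqrt(u_A^2 + u_B^2) = sqrt(0.71851046^2 + 0.34698751^2) = 0.79790827
U = k * uc = 2.58 * 0.79790827
U = 2.0586

2.0586


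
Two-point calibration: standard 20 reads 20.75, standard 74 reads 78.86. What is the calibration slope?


slope = (y2 - y1) / (x2 - x1)
= (78.86 - 20.75) / (74 - 20)
= 58.1100 / 54
= 1.0761

1.0761


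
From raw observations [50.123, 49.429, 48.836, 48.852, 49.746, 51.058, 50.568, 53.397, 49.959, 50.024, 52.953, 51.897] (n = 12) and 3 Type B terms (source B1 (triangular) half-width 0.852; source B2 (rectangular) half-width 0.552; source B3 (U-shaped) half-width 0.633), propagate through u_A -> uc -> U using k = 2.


mean = (50.123 + 49.429 + 48.836 + 48.852 + 49.746 + 51.058 + 50.568 + 53.397 + 49.959 + 50.024 + 52.953 + 51.897) / 12 = 50.57016667
s = sqrt(sum((x - mean)^2)/(n-1)) = 1.4917981
u_A = s / sqrt(n) = 1.4917981 / sqrt(12) = 0.43064502
u_B1 = 0.852 / sqrt(6) = 0.34782754
u_B2 = 0.552 / sqrt(3) = 0.31869735
u_B3 = 0.633 / sqrt(2) = 0.44759859
uc = sqrt(0.43064502^2 + 0.34782754^2 + 0.31869735^2 + 0.44759859^2) = 0.77996899
U = k * uc = 2 * 0.77996899
U = 1.5599

1.5599


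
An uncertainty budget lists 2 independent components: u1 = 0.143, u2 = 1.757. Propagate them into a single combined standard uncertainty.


uc = sqrt(0.143^2 + 1.757^2)
uc = sqrt(3.107498)
uc = 1.7628

1.7628


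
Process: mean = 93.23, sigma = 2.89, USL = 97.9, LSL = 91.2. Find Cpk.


Cpu = (USL - mean) / (3*sigma) = (97.9 - 93.23) / (3*2.89) = 0.5386
Cpl = (mean - LSL) / (3*sigma) = (93.23 - 91.2) / (3*2.89) = 0.2341
Cpk = min(Cpu, Cpl) = 0.2341

0.2341


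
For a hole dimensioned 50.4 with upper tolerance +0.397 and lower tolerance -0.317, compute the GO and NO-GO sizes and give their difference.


GO = nominal - lower_tol (smallest hole = maximum material condition)
GO = 50.4 - 0.317 = 50.083
NO-GO = nominal + upper_tol (largest hole = least material condition)
NO-GO = 50.4 + 0.397 = 50.797
spread = NO-GO - GO = 50.797 - 50.083 = 0.7140

0.7140


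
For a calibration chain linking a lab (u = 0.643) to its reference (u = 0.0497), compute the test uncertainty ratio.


TUR = u_lab / u_ref
= 0.643 / 0.0497
= 12.9376

12.9376


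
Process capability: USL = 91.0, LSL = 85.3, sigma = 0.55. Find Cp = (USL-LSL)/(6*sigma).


Cp = (USL - LSL) / (6 * sigma)
= (91.0 - 85.3) / (6 * 0.55)
= 5.7000 / 3.3000
= 1.7273

1.7273


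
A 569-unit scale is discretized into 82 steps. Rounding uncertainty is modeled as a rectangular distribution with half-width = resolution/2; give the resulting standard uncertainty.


resolution = range / divisions
resolution = 569 / 82 = 6.9390244
u_res = resolution / (2*sqrt(3))
u_res = 6.9390244 / 3.4641016
u_res = 2.0031

2.0031


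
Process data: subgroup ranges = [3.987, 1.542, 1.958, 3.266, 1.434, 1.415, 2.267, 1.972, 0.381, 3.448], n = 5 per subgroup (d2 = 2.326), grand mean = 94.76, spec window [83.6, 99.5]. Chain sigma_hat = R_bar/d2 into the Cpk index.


R_bar = (3.987 + 1.542 + 1.958 + 3.266 + 1.434 + 1.415 + 2.267 + 1.972 + 0.381 + 3.448) / 10 = 2.167
sigma = R_bar / d2 = 2.167 / 2.326 = 0.9316423
Cp = (USL - LSL)/(6*sigma) = (99.5 - 83.6)/(6*0.9316423) = 2.8444
Cpu = (99.5 - 94.76)/(3*0.9316423) = 1.6959
Cpl = (94.76 - 83.6)/(3*0.9316423) = 3.9929
Cpk = min(Cpu, Cpl) = 1.6959

1.6959


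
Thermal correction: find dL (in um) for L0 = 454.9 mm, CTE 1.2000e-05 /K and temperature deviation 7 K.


dL = L * alpha * dT
= 454.9 * 1.2000e-05 * 7
= 0.0382116 mm
dL_um = 0.0382116 * 1000 = 38.2116 um

38.2116


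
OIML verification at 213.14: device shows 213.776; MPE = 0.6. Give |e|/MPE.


e = indication - reference = 213.776 - 213.14 = 0.6360
|e| = 0.6360
ratio = |e| / MPE = 0.6360 / 0.6
ratio = 1.0600

1.0600


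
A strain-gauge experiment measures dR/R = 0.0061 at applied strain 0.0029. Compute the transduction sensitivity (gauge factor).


GF = (dR/R) / epsilon
= 0.0061 / 0.0029
= 2.1034

2.1034


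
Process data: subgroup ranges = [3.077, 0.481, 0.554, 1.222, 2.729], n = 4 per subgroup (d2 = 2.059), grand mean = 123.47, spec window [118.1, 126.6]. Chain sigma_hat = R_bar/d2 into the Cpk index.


R_bar = (3.077 + 0.481 + 0.554 + 1.222 + 2.729) / 5 = 1.6126
sigma = R_bar / d2 = 1.6126 / 2.059 = 0.78319573
Cp = (USL - LSL)/(6*sigma) = (126.6 - 118.1)/(6*0.78319573) = 1.8088
Cpu = (126.6 - 123.47)/(3*0.78319573) = 1.3321
Cpl = (123.47 - 118.1)/(3*0.78319573) = 2.2855
Cpk = min(Cpu, Cpl) = 1.3321

1.3321


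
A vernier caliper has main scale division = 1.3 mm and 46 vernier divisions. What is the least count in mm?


LC = MSD / n_div
= 1.3 / 46
= 0.0283

0.0283


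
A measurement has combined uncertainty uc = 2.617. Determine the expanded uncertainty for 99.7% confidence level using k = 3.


U = k * uc
U = 3 * 2.617
U = 7.8510

7.8510


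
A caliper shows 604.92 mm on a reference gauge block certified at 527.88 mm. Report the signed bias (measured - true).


Systematic error = measured - true
= 604.92 - 527.88
= 77.0400

77.0400


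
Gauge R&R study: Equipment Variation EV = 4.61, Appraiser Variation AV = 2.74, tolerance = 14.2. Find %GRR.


GRR = sqrt(EV^2 + AV^2) = sqrt(4.61^2 + 2.74^2) = 5.3628071
%GRR = GRR / tol * 100 = 5.3628071 / 14.2 * 100
%GRR = 37.7662

37.7662


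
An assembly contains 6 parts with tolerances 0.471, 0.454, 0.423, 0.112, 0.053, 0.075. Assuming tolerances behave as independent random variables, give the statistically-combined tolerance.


RSS = sqrt(0.471^2 + 0.454^2 + 0.423^2 + 0.112^2 + 0.053^2 + 0.075^2)
= sqrt(0.627864)
= 0.7924

0.7924


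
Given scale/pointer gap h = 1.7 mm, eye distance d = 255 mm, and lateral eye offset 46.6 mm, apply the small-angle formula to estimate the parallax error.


error = h * offset / d
= 1.7 * 46.6 / 255
= 0.3107

0.3107


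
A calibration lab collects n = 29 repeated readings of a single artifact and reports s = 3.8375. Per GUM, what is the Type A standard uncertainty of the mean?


u_A = s / sqrt(n)
u_A = 3.8375 / sqrt(29)
u_A = 3.8375 / 5.3851648
u_A = 0.7126

0.7126


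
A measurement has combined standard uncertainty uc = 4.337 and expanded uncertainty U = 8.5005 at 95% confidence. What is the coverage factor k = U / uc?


k = U / uc
k = 8.5005 / 4.337
k = 1.96

1.96


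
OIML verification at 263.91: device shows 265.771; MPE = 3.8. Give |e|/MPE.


e = indication - reference = 265.771 - 263.91 = 1.8610
|e| = 1.8610
ratio = |e| / MPE = 1.8610 / 3.8
ratio = 0.4897

0.4897


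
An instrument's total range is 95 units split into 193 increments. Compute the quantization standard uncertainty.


resolution = range / divisions
resolution = 95 / 193 = 0.49222798
u_res = resolution / (2*sqrt(3))
u_res = 0.49222798 / 3.4641016
u_res = 0.1421

0.1421


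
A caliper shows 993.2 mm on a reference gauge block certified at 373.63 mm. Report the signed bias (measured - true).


Systematic error = measured - true
= 993.2 - 373.63
= 619.5700

619.5700


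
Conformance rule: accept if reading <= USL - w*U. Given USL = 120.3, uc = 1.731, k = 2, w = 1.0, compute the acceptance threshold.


U = k * uc = 2 * 1.731 = 3.462
guard band g = w * U = 1.0 * 3.462 = 3.462
AL = USL - g = 120.3 - 3.462
AL = 116.8380

116.8380


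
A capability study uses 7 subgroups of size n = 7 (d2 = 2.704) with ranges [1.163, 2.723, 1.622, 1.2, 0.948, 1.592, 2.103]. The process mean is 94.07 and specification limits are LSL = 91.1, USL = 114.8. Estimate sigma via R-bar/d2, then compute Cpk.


R_bar = (1.163 + 2.723 + 1.622 + 1.2 + 0.948 + 1.592 + 2.103) / 7 = 1.6215714
sigma = R_bar / d2 = 1.6215714 / 2.704 = 0.59969357
Cp = (USL - LSL)/(6*sigma) = (114.8 - 91.1)/(6*0.59969357) = 6.5867
Cpu = (114.8 - 94.07)/(3*0.59969357) = 11.5226
Cpl = (94.07 - 91.1)/(3*0.59969357) = 1.6508
Cpk = min(Cpu, Cpl) = 1.6508

1.6508


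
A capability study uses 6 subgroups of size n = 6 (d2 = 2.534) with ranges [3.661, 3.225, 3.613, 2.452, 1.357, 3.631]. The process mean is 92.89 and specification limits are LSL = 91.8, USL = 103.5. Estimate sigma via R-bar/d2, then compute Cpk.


R_bar = (3.661 + 3.225 + 3.613 + 2.452 + 1.357 + 3.631) / 6 = 2.9898333
sigma = R_bar / d2 = 2.9898333 / 2.534 = 1.1798869
Cp = (USL - LSL)/(6*sigma) = (103.5 - 91.8)/(6*1.1798869) = 1.6527
Cpu = (103.5 - 92.89)/(3*1.1798869) = 2.9975
Cpl = (92.89 - 91.8)/(3*1.1798869) = 0.3079
Cpk = min(Cpu, Cpl) = 0.3079

0.3079


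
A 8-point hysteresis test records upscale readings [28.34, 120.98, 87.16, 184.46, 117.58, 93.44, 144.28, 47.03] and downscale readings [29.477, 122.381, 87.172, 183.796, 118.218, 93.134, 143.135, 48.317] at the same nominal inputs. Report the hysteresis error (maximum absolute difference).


|28.34 - 29.477| = 1.1370
|120.98 - 122.381| = 1.4010
|87.16 - 87.172| = 0.0120
|184.46 - 183.796| = 0.6640
|117.58 - 118.218| = 0.6380
|93.44 - 93.134| = 0.3060
|144.28 - 143.135| = 1.1450
|47.03 - 48.317| = 1.2870
hysteresis = max(diffs) = 1.4010

1.4010


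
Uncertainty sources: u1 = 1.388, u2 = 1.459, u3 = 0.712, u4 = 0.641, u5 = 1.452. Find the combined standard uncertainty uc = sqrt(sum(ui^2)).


uc = sqrt(1.388^2 + 1.459^2 + 0.712^2 + 0.641^2 + 1.452^2)
uc = sqrt(7.081354)
uc = 2.6611

2.6611
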